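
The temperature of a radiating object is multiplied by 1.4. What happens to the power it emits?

factor ≈ 3.84

P ∝ T⁴, so the power scales as (1.4)⁴ = 3.84.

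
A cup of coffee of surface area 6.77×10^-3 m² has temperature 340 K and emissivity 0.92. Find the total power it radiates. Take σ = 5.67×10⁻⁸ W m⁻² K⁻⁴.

Stefan–Boltzmann: P = εσAT⁴ = 0.92 × 5.67×10⁻⁸ × 6.77×10^-3 × (340)⁴ = 0.92 × 5.67×10⁻⁸ × 6.77×10^-3 × 1.34×10^10.
P = 4.72 W.

P ≈ 4.72 W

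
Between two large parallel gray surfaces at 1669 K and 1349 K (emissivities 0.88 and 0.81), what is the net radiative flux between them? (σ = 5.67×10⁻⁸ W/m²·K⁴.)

For two large parallel gray plates, q = σ(T₁⁴ − T₂⁴) / (1/ε₁ + 1/ε₂ − 1).
1/ε₁ + 1/ε₂ − 1 = 1/0.88 + 1/0.81 − 1 = 1.371.
T₁⁴ − T₂⁴ = 7.76×10^12 − 3.31×10^12 = 4.45×10^12 K⁴.
q = 5.67×10⁻⁸ × 4.45×10^12 / 1.371 = 1.84×10^5 W/m².

q ≈ 1.84×10^5 W/m²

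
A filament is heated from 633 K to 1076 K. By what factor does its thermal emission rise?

ratio ≈ 8.35

P ∝ T⁴, so the ratio is (1076/633)⁴ = (1.700)⁴ = 8.35.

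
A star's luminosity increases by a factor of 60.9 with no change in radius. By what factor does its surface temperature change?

factor ≈ 2.79

P ∝ T⁴ ⇒ T ∝ P^(1/4), so T scales by (60.9)^(1/4) = 2.79.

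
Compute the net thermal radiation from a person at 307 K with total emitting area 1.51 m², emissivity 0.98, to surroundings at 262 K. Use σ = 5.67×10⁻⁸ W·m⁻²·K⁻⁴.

Q ≈ 350 W

Q = εσA(T⁴ − T_s⁴). T⁴ − T_s⁴ = (307)⁴ − (262)⁴ = 8.88×10^9 − 4.71×10^9 = 4.17×10^9 K⁴.
Q = 0.98 × 5.67×10⁻⁸ × 1.51 × 4.17×10^9 = 350 W.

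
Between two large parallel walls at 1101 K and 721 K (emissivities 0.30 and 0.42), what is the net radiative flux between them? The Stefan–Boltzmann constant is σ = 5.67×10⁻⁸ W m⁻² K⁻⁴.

q ≈ 14400 W/m²

For two large parallel gray plates, q = σ(T₁⁴ − T₂⁴) / (1/ε₁ + 1/ε₂ − 1).
1/ε₁ + 1/ε₂ − 1 = 1/0.30 + 1/0.42 − 1 = 4.714.
T₁⁴ − T₂⁴ = 1.47×10^12 − 2.70×10^11 = 1.20×10^12 K⁴.
q = 5.67×10⁻⁸ × 1.20×10^12 / 4.714 = 14400 W/m².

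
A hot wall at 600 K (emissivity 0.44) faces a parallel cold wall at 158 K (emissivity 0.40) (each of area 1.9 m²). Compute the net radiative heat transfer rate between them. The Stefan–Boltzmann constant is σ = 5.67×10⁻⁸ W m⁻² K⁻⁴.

Q ≈ 3680 W

For two large parallel gray plates, q = σ(T₁⁴ − T₂⁴) / (1/ε₁ + 1/ε₂ − 1).
1/ε₁ + 1/ε₂ − 1 = 1/0.44 + 1/0.40 − 1 = 3.773.
T₁⁴ − T₂⁴ = 1.30×10^11 − 6.23×10^8 = 1.29×10^11 K⁴.
q = 5.67×10⁻⁸ × 1.29×10^11 / 3.773 = 1940 W/m².
Q = q·A = 1940 × 1.9 = 3680 W.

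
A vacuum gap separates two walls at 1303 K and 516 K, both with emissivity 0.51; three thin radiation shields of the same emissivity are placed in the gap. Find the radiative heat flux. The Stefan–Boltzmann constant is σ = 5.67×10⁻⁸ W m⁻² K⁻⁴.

Each of the 4 gaps contributes resistance (2/ε − 1) = 2/0.51 − 1 = 2.922; total = 11.69.
q = σ(T₁⁴ − T₂⁴) / 11.69 = 5.67×10⁻⁸ × 2.81×10^12 / 11.69 = 13600 W/m².

q ≈ 13600 W/m²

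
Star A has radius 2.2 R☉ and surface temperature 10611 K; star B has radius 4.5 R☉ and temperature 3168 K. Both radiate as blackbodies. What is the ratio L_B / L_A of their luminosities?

L = 4πR²σT⁴ ∝ R²T⁴, so L_B/L_A = (4.5/2.2)² × (3168/10611)⁴ = 4.18 × 7.95×10^-3 = 0.0332.

L_B/L_A ≈ 0.0332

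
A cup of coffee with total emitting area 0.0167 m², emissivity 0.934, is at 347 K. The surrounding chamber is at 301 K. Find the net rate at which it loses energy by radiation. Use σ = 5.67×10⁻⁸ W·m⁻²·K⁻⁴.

Q ≈ 5.56 W

Q = εσA(T⁴ − T_s⁴). T⁴ − T_s⁴ = (347)⁴ − (301)⁴ = 1.45×10^10 − 8.21×10^9 = 6.29×10^9 K⁴.
Q = 0.934 × 5.67×10⁻⁸ × 0.0167 × 6.29×10^9 = 5.56 W.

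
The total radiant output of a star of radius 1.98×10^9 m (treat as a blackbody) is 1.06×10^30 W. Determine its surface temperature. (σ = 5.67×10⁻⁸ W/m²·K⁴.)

A = 4πr² = 4π × (1.98×10^9)² = 4.93×10^19 m².
From P = σAT⁴, T = (P / σA)^(1/4) = (1.06×10^30 / (5.67×10⁻⁸ × 4.93×10^19))^(1/4).
T = (3.79×10^17)^(1/4) = 24800 K.

T ≈ 24800 K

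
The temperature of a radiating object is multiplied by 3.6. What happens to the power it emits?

factor ≈ 168

P ∝ T⁴, so the power scales as (3.6)⁴ = 168.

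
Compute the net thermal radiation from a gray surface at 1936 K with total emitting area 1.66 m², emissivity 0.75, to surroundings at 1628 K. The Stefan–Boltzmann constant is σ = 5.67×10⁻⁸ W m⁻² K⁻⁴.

Q = εσA(T⁴ − T_s⁴). T⁴ − T_s⁴ = (1936)⁴ − (1628)⁴ = 1.40×10^13 − 7.02×10^12 = 7.02×10^12 K⁴.
Q = 0.75 × 5.67×10⁻⁸ × 1.66 × 7.02×10^12 = 4.96×10^5 W.

Q ≈ 4.96×10^5 W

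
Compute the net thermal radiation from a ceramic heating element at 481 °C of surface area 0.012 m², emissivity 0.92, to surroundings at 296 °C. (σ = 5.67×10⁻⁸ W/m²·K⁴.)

Q ≈ 137 W

Convert: 481 °C = 754 K; 296 °C = 569 K.
Q = εσA(T⁴ − T_s⁴). T⁴ − T_s⁴ = (754)⁴ − (569)⁴ = 3.23×10^11 − 1.05×10^11 = 2.18×10^11 K⁴.
Q = 0.92 × 5.67×10⁻⁸ × 0.0120 × 2.18×10^11 = 137 W.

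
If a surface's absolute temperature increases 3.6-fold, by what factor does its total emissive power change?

factor ≈ 168

P ∝ T⁴, so the power scales as (3.6)⁴ = 168.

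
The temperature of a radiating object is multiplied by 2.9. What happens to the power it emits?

factor ≈ 70.7

P ∝ T⁴, so the power scales as (2.9)⁴ = 70.7.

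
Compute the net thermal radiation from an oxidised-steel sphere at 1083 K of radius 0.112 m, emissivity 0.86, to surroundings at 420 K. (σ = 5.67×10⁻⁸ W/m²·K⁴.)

A = 4πr² = 4π × (0.112)² = 0.158 m².
Q = εσA(T⁴ − T_s⁴). T⁴ − T_s⁴ = (1083)⁴ − (420)⁴ = 1.38×10^12 − 3.11×10^10 = 1.34×10^12 K⁴.
Q = 0.86 × 5.67×10⁻⁸ × 0.158 × 1.34×10^12 = 10300 W.

Q ≈ 10300 W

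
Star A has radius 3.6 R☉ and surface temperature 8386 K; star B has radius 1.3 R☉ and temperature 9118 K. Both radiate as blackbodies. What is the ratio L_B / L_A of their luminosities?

L = 4πR²σT⁴ ∝ R²T⁴, so L_B/L_A = (1.3/3.6)² × (9118/8386)⁴ = 0.130 × 1.40 = 0.182.

L_B/L_A ≈ 0.182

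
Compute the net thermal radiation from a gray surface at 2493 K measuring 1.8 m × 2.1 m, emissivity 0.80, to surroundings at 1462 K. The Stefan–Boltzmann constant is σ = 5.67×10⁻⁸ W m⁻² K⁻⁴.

Q ≈ 5.84×10^6 W

A = 1.8 × 2.1 = 3.78 m².
Q = εσA(T⁴ − T_s⁴). T⁴ − T_s⁴ = (2493)⁴ − (1462)⁴ = 3.86×10^13 − 4.57×10^12 = 3.41×10^13 K⁴.
Q = 0.80 × 5.67×10⁻⁸ × 3.78 × 3.41×10^13 = 5.84×10^6 W.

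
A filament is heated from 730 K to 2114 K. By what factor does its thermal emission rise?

P ∝ T⁴, so the ratio is (2114/730)⁴ = (2.896)⁴ = 70.3.

ratio ≈ 70.3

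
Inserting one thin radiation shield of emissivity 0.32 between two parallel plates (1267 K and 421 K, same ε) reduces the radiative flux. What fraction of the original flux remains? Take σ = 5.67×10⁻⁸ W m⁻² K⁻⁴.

With N identical shields there are N+1 = 2 gaps in series, each with the same radiative resistance, so the flux falls to 1/(N+1) of its unshielded value.

ratio ≈ 0.500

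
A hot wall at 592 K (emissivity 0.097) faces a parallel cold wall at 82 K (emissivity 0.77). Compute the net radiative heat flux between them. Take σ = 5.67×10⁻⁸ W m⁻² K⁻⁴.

For two large parallel gray plates, q = σ(T₁⁴ − T₂⁴) / (1/ε₁ + 1/ε₂ − 1).
1/ε₁ + 1/ε₂ − 1 = 1/0.097 + 1/0.77 − 1 = 10.61.
T₁⁴ − T₂⁴ = 1.23×10^11 − 4.52×10^7 = 1.23×10^11 K⁴.
q = 5.67×10⁻⁸ × 1.23×10^11 / 10.61 = 656 W/m².

q ≈ 656 W/m²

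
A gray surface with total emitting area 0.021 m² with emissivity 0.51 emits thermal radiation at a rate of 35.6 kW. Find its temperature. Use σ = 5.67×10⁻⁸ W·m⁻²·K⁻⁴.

From P = εσAT⁴, T = (P / εσA)^(1/4) = (35600 / (0.51 × 5.67×10⁻⁸ × 0.0210))^(1/4).
T = (5.86×10^13)^(1/4) = 2770 K.

T ≈ 2770 K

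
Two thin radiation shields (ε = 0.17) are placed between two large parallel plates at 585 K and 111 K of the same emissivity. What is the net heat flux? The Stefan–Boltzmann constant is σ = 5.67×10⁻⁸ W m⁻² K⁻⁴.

Each of the 3 gaps contributes resistance (2/ε − 1) = 2/0.17 − 1 = 10.76; total = 32.29.
q = σ(T₁⁴ − T₂⁴) / 32.29 = 5.67×10⁻⁸ × 1.17×10^11 / 32.29 = 205 W/m².

q ≈ 205 W/m²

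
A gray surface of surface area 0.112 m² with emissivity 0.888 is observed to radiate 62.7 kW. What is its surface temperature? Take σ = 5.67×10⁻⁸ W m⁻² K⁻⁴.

From P = εσAT⁴, T = (P / εσA)^(1/4) = (62700 / (0.888 × 5.67×10⁻⁸ × 0.112))^(1/4).
T = (1.11×10^13)^(1/4) = 1830 K.

T ≈ 1830 K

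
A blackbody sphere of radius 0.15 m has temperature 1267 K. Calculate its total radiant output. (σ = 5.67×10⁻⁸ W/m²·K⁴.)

A = 4πr² = 4π × (0.15)² = 0.283 m².
P = σAT⁴ = 5.67×10⁻⁸ × 0.283 × (1267)⁴ = 5.67×10⁻⁸ × 0.283 × 2.58×10^12.
P = 41300 W.

P ≈ 41300 W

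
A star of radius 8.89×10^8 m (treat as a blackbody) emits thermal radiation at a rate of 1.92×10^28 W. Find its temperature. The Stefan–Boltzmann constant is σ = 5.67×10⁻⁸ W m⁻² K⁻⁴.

A = 4πr² = 4π × (8.89×10^8)² = 9.93×10^18 m².
From P = σAT⁴, T = (P / σA)^(1/4) = (1.92×10^28 / (5.67×10⁻⁸ × 9.93×10^18))^(1/4).
T = (3.41×10^16)^(1/4) = 13600 K.

T ≈ 13600 K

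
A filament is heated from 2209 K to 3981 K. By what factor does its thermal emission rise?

P ∝ T⁴, so the ratio is (3981/2209)⁴ = (1.802)⁴ = 10.5.

ratio ≈ 10.5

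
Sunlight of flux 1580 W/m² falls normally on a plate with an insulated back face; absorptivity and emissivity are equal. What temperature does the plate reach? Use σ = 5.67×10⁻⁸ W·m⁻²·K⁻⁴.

T ≈ 409 K

Absorbed flux αS = emitted flux εσT⁴ (one radiating face); with α = ε, T = (S/σ)^(1/4).
T = (1580 / 5.67×10⁻⁸)^(1/4) = (2.79×10^10)^(1/4).
T = 409 K.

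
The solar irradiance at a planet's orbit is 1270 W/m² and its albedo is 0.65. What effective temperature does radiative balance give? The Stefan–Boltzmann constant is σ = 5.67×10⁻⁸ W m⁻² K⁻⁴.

Power absorbed = (1−a)S·πR²; power emitted = 4πR²σT⁴. Equating and cancelling πR²:
T = ((1−a)S / 4σ)^(1/4) = (444 / (4 × 5.67×10⁻⁸))^(1/4) = (1.96×10^9)^(1/4).
T = 210 K.

T ≈ 210 K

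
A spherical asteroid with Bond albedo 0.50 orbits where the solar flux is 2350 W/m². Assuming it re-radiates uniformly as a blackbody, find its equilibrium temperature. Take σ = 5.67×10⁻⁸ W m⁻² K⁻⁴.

T ≈ 268 K

Power absorbed = (1−a)S·πR²; power emitted = 4πR²σT⁴. Equating and cancelling πR²:
T = ((1−a)S / 4σ)^(1/4) = (1180 / (4 × 5.67×10⁻⁸))^(1/4) = (5.18×10^9)^(1/4).
T = 268 K.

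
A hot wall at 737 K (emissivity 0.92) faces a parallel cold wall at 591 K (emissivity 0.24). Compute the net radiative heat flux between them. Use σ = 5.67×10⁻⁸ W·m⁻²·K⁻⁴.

q ≈ 2310 W/m²

For two large parallel gray plates, q = σ(T₁⁴ − T₂⁴) / (1/ε₁ + 1/ε₂ − 1).
1/ε₁ + 1/ε₂ − 1 = 1/0.92 + 1/0.24 − 1 = 4.254.
T₁⁴ − T₂⁴ = 2.95×10^11 − 1.22×10^11 = 1.73×10^11 K⁴.
q = 5.67×10⁻⁸ × 1.73×10^11 / 4.254 = 2310 W/m².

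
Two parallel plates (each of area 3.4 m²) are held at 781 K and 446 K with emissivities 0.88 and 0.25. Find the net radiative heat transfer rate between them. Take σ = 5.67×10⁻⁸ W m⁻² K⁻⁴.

Q ≈ 15500 W

For two large parallel gray plates, q = σ(T₁⁴ − T₂⁴) / (1/ε₁ + 1/ε₂ − 1).
1/ε₁ + 1/ε₂ − 1 = 1/0.88 + 1/0.25 − 1 = 4.136.
T₁⁴ − T₂⁴ = 3.72×10^11 − 3.96×10^10 = 3.32×10^11 K⁴.
q = 5.67×10⁻⁸ × 3.32×10^11 / 4.136 = 4560 W/m².
Q = q·A = 4560 × 3.4 = 15500 W.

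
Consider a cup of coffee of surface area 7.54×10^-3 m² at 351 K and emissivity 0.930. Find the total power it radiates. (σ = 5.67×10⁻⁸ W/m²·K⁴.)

P ≈ 6.03 W

Stefan–Boltzmann: P = εσAT⁴ = 0.930 × 5.67×10⁻⁸ × 7.54×10^-3 × (351)⁴ = 0.930 × 5.67×10⁻⁸ × 7.54×10^-3 × 1.52×10^10.
P = 6.03 W.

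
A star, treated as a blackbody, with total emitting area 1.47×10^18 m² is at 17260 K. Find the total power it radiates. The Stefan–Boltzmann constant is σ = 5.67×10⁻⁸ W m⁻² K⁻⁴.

P = σAT⁴ = 5.67×10⁻⁸ × 1.47×10^18 × (17260)⁴ = 5.67×10⁻⁸ × 1.47×10^18 × 8.87×10^16.
P = 7.40×10^27 W.

P ≈ 7.40×10^27 W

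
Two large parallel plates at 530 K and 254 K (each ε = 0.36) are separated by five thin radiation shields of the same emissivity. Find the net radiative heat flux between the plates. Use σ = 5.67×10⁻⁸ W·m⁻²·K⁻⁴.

q ≈ 155 W/m²

Each of the 6 gaps contributes resistance (2/ε − 1) = 2/0.36 − 1 = 4.556; total = 27.33.
q = σ(T₁⁴ − T₂⁴) / 27.33 = 5.67×10⁻⁸ × 7.47×10^10 / 27.33 = 155 W/m².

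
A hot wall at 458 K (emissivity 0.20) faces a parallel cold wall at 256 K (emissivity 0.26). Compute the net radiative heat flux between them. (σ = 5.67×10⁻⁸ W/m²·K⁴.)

q ≈ 287 W/m²

For two large parallel gray plates, q = σ(T₁⁴ − T₂⁴) / (1/ε₁ + 1/ε₂ − 1).
1/ε₁ + 1/ε₂ − 1 = 1/0.20 + 1/0.26 − 1 = 7.846.
T₁⁴ − T₂⁴ = 4.40×10^10 − 4.29×10^9 = 3.97×10^10 K⁴.
q = 5.67×10⁻⁸ × 3.97×10^10 / 7.846 = 287 W/m².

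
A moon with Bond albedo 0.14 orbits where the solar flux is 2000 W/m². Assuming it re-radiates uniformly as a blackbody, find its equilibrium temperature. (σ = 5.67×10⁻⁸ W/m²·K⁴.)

T ≈ 295 K

Power absorbed = (1−a)S·πR²; power emitted = 4πR²σT⁴. Equating and cancelling πR²:
T = ((1−a)S / 4σ)^(1/4) = (1720 / (4 × 5.67×10⁻⁸))^(1/4) = (7.58×10^9)^(1/4).
T = 295 K.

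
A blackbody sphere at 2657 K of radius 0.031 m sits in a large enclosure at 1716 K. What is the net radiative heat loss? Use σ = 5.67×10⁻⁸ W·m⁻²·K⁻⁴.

A = 4πr² = 4π × (0.031)² = 0.0121 m².
Q = σA(T⁴ − T_s⁴). T⁴ − T_s⁴ = (2657)⁴ − (1716)⁴ = 4.98×10^13 − 8.67×10^12 = 4.12×10^13 K⁴.
Q = 5.67×10⁻⁸ × 0.0121 × 4.12×10^13 = 28200 W.

Q ≈ 28200 W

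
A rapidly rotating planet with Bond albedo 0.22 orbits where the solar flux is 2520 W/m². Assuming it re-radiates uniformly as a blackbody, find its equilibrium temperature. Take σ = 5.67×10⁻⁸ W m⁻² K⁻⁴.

Power absorbed = (1−a)S·πR²; power emitted = 4πR²σT⁴. Equating and cancelling πR²:
T = ((1−a)S / 4σ)^(1/4) = (1970 / (4 × 5.67×10⁻⁸))^(1/4) = (8.67×10^9)^(1/4).
T = 305 K.

T ≈ 305 K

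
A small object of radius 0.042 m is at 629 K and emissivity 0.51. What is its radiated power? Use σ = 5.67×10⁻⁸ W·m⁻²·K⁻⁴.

A = 4πr² = 4π × (0.042)² = 0.0222 m².
P = εσAT⁴ = 0.51 × 5.67×10⁻⁸ × 0.0222 × (629)⁴ = 0.51 × 5.67×10⁻⁸ × 0.0222 × 1.57×10^11.
P = 100 W.

P ≈ 100 W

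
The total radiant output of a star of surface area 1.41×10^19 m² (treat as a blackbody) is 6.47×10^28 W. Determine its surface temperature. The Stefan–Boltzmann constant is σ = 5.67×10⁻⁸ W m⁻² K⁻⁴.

T ≈ 16900 K

From P = σAT⁴, T = (P / σA)^(1/4) = (6.47×10^28 / (5.67×10⁻⁸ × 1.41×10^19))^(1/4).
T = (8.09×10^16)^(1/4) = 16900 K.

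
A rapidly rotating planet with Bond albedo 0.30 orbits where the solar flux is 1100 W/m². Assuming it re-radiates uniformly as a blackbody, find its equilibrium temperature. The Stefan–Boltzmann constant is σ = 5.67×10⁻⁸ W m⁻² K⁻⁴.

T ≈ 241 K

Power absorbed = (1−a)S·πR²; power emitted = 4πR²σT⁴. Equating and cancelling πR²:
T = ((1−a)S / 4σ)^(1/4) = (770 / (4 × 5.67×10⁻⁸))^(1/4) = (3.40×10^9)^(1/4).
T = 241 K.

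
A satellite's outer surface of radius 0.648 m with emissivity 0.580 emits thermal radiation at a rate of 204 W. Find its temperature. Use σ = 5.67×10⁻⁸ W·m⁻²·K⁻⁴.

A = 4πr² = 4π × (0.648)² = 5.28 m².
From P = εσAT⁴, T = (P / εσA)^(1/4) = (204 / (0.580 × 5.67×10⁻⁸ × 5.28))^(1/4).
T = (1.18×10^9)^(1/4) = 185 K.

T ≈ 185 K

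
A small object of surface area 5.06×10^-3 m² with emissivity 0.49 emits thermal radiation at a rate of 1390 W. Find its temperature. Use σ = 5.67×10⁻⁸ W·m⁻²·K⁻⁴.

From P = εσAT⁴, T = (P / εσA)^(1/4) = (1390 / (0.49 × 5.67×10⁻⁸ × 5.06×10^-3))^(1/4).
T = (9.89×10^12)^(1/4) = 1770 K.

T ≈ 1770 K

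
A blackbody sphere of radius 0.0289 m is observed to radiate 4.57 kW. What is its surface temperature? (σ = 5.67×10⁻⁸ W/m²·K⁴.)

T ≈ 1660 K

A = 4πr² = 4π × (0.0289)² = 0.0105 m².
From P = σAT⁴, T = (P / σA)^(1/4) = (4570 / (5.67×10⁻⁸ × 0.0105))^(1/4).
T = (7.68×10^12)^(1/4) = 1660 K.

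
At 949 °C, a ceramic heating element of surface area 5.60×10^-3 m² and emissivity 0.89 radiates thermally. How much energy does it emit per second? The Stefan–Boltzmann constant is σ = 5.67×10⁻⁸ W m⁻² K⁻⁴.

949 °C = 1222 K.
P = εσAT⁴ = 0.89 × 5.67×10⁻⁸ × 5.60×10^-3 × (1222)⁴ = 0.89 × 5.67×10⁻⁸ × 5.60×10^-3 × 2.23×10^12.
P = 630 W.

P ≈ 630 W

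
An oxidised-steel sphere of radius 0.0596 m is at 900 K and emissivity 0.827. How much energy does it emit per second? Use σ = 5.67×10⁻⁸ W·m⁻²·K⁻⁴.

A = 4πr² = 4π × (0.0596)² = 0.0446 m².
P = εσAT⁴ = 0.827 × 5.67×10⁻⁸ × 0.0446 × (900)⁴ = 0.827 × 5.67×10⁻⁸ × 0.0446 × 6.56×10^11.
P = 1370 W.

P ≈ 1370 W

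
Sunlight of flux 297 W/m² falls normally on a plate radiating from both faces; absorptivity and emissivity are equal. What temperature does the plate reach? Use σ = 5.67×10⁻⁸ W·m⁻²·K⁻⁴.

T ≈ 226 K

Absorbed flux αS = emitted flux 2εσT⁴ per unit area; with α = ε this gives T = (S/2σ)^(1/4).
T = (297 / (2 × 5.67×10⁻⁸))^(1/4) = (2.62×10^9)^(1/4).
T = 226 K.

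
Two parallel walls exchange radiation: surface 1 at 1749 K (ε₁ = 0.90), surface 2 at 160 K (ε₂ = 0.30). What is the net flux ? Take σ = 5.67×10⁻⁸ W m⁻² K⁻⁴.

q ≈ 1.54×10^5 W/m²

For two large parallel gray plates, q = σ(T₁⁴ − T₂⁴) / (1/ε₁ + 1/ε₂ − 1).
1/ε₁ + 1/ε₂ − 1 = 1/0.90 + 1/0.30 − 1 = 3.444.
T₁⁴ − T₂⁴ = 9.36×10^12 − 6.55×10^8 = 9.36×10^12 K⁴.
q = 5.67×10⁻⁸ × 9.36×10^12 / 3.444 = 1.54×10^5 W/m².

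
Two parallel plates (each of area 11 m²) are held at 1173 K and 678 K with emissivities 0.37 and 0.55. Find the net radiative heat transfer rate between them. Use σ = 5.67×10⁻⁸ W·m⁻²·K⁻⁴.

Q ≈ 2.98×10^5 W

For two large parallel gray plates, q = σ(T₁⁴ − T₂⁴) / (1/ε₁ + 1/ε₂ − 1).
1/ε₁ + 1/ε₂ − 1 = 1/0.37 + 1/0.55 − 1 = 3.521.
T₁⁴ − T₂⁴ = 1.89×10^12 − 2.11×10^11 = 1.68×10^12 K⁴.
q = 5.67×10⁻⁸ × 1.68×10^12 / 3.521 = 27100 W/m².
Q = q·A = 27100 × 11 = 2.98×10^5 W.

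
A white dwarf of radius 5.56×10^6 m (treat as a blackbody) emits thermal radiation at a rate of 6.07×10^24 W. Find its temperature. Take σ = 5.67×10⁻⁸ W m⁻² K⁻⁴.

T ≈ 22900 K

A = 4πr² = 4π × (5.56×10^6)² = 3.88×10^14 m².
From P = σAT⁴, T = (P / σA)^(1/4) = (6.07×10^24 / (5.67×10⁻⁸ × 3.88×10^14))^(1/4).
T = (2.76×10^17)^(1/4) = 22900 K.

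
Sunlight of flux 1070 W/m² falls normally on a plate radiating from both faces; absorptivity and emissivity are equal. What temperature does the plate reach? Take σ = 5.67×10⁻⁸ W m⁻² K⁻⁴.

Absorbed flux αS = emitted flux 2εσT⁴ per unit area; with α = ε this gives T = (S/2σ)^(1/4).
T = (1070 / (2 × 5.67×10⁻⁸))^(1/4) = (9.44×10^9)^(1/4).
T = 312 K.

T ≈ 312 K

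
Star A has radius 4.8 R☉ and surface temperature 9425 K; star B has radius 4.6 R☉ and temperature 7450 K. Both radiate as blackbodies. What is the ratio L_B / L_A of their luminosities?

L_B/L_A ≈ 0.359

L = 4πR²σT⁴ ∝ R²T⁴, so L_B/L_A = (4.6/4.8)² × (7450/9425)⁴ = 0.918 × 0.390 = 0.359.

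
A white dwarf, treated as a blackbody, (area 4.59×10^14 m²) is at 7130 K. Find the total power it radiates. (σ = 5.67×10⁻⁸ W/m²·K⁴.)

P ≈ 6.73×10^22 W

P = σAT⁴ = 5.67×10⁻⁸ × 4.59×10^14 × (7130)⁴ = 5.67×10⁻⁸ × 4.59×10^14 × 2.58×10^15.
P = 6.73×10^22 W.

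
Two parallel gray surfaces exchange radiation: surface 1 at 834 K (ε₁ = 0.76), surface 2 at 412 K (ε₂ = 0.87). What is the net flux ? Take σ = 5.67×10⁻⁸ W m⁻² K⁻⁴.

For two large parallel gray plates, q = σ(T₁⁴ − T₂⁴) / (1/ε₁ + 1/ε₂ − 1).
1/ε₁ + 1/ε₂ − 1 = 1/0.76 + 1/0.87 − 1 = 1.465.
T₁⁴ − T₂⁴ = 4.84×10^11 − 2.88×10^10 = 4.55×10^11 K⁴.
q = 5.67×10⁻⁸ × 4.55×10^11 / 1.465 = 17600 W/m².

q ≈ 17600 W/m²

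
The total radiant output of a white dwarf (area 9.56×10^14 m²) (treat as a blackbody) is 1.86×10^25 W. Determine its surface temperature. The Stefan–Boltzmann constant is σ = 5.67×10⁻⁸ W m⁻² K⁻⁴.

From P = σAT⁴, T = (P / σA)^(1/4) = (1.86×10^25 / (5.67×10⁻⁸ × 9.56×10^14))^(1/4).
T = (3.43×10^17)^(1/4) = 24200 K.

T ≈ 24200 K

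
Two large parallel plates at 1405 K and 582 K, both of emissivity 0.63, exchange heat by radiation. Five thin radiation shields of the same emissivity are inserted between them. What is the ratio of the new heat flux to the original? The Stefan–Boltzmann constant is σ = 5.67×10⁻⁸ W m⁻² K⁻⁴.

ratio ≈ 0.167

With N identical shields there are N+1 = 6 gaps in series, each with the same radiative resistance, so the flux falls to 1/(N+1) of its unshielded value.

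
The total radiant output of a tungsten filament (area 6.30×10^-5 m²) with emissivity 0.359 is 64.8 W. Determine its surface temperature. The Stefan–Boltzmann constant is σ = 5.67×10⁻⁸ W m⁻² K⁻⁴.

From P = εσAT⁴, T = (P / εσA)^(1/4) = (64.8 / (0.359 × 5.67×10⁻⁸ × 6.30×10^-5))^(1/4).
T = (5.05×10^13)^(1/4) = 2670 K.

T ≈ 2670 K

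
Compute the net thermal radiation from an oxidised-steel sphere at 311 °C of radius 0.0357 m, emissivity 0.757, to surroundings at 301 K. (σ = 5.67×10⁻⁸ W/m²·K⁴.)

A = 4πr² = 4π × (0.0357)² = 0.0160 m².
Convert: 311 °C = 584 K.
Q = εσA(T⁴ − T_s⁴). T⁴ − T_s⁴ = (584)⁴ − (301)⁴ = 1.16×10^11 − 8.21×10^9 = 1.08×10^11 K⁴.
Q = 0.757 × 5.67×10⁻⁸ × 0.0160 × 1.08×10^11 = 74.3 W.

Q ≈ 74.3 W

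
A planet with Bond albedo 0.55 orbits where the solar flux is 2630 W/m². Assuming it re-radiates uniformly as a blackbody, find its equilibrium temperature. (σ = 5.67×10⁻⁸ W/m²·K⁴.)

Power absorbed = (1−a)S·πR²; power emitted = 4πR²σT⁴. Equating and cancelling πR²:
T = ((1−a)S / 4σ)^(1/4) = (1180 / (4 × 5.67×10⁻⁸))^(1/4) = (5.22×10^9)^(1/4).
T = 269 K.

T ≈ 269 K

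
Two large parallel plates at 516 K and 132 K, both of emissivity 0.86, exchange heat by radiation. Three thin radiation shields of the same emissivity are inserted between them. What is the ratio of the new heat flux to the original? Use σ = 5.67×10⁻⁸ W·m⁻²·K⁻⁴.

With N identical shields there are N+1 = 4 gaps in series, each with the same radiative resistance, so the flux falls to 1/(N+1) of its unshielded value.

ratio ≈ 0.250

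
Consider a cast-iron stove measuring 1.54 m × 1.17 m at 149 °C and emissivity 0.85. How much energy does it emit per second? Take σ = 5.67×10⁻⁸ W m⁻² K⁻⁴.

P ≈ 2750 W

A = 1.54 × 1.17 = 1.80 m².
149 °C = 422 K.
P = εσAT⁴ = 0.85 × 5.67×10⁻⁸ × 1.80 × (422)⁴ = 0.85 × 5.67×10⁻⁸ × 1.80 × 3.17×10^10.
P = 2750 W.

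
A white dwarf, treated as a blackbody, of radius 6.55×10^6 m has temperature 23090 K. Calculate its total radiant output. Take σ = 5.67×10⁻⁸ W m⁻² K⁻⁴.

P ≈ 8.69×10^24 W

A = 4πr² = 4π × (6.55×10^6)² = 5.39×10^14 m².
P = σAT⁴ = 5.67×10⁻⁸ × 5.39×10^14 × (23090)⁴ = 5.67×10⁻⁸ × 5.39×10^14 × 2.84×10^17.
P = 8.69×10^24 W.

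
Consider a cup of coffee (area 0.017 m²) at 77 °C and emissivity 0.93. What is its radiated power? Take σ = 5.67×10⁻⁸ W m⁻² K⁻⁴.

77 °C = 350 K.
P = εσAT⁴ = 0.93 × 5.67×10⁻⁸ × 0.0170 × (350)⁴ = 0.93 × 5.67×10⁻⁸ × 0.0170 × 1.50×10^10.
P = 13.5 W.

P ≈ 13.5 W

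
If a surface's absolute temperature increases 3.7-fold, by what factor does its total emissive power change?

factor ≈ 187

P ∝ T⁴, so the power scales as (3.7)⁴ = 187.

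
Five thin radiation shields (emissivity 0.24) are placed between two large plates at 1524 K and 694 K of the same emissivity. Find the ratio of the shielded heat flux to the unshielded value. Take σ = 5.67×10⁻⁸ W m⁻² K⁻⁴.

With N identical shields there are N+1 = 6 gaps in series, each with the same radiative resistance, so the flux falls to 1/(N+1) of its unshielded value.

ratio ≈ 0.167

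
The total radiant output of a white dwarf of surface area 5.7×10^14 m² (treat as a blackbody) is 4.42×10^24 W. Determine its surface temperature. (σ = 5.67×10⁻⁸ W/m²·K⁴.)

From P = σAT⁴, T = (P / σA)^(1/4) = (4.42×10^24 / (5.67×10⁻⁸ × 5.70×10^14))^(1/4).
T = (1.37×10^17)^(1/4) = 19200 K.

T ≈ 19200 K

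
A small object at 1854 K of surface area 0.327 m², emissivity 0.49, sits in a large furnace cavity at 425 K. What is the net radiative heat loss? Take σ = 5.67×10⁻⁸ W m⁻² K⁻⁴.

Q = εσA(T⁴ − T_s⁴). T⁴ − T_s⁴ = (1854)⁴ − (425)⁴ = 1.18×10^13 − 3.26×10^10 = 1.18×10^13 K⁴.
Q = 0.49 × 5.67×10⁻⁸ × 0.327 × 1.18×10^13 = 1.07×10^5 W.

Q ≈ 1.07×10^5 W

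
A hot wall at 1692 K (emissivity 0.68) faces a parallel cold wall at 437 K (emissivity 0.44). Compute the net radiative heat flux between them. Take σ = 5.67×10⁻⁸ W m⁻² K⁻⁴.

q ≈ 1.69×10^5 W/m²

For two large parallel gray plates, q = σ(T₁⁴ − T₂⁴) / (1/ε₁ + 1/ε₂ − 1).
1/ε₁ + 1/ε₂ − 1 = 1/0.68 + 1/0.44 − 1 = 2.743.
T₁⁴ − T₂⁴ = 8.20×10^12 − 3.65×10^10 = 8.16×10^12 K⁴.
q = 5.67×10⁻⁸ × 8.16×10^12 / 2.743 = 1.69×10^5 W/m².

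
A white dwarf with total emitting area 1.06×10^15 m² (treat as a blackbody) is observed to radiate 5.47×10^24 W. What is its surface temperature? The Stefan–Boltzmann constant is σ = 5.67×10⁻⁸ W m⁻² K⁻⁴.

From P = σAT⁴, T = (P / σA)^(1/4) = (5.47×10^24 / (5.67×10⁻⁸ × 1.06×10^15))^(1/4).
T = (9.10×10^16)^(1/4) = 17400 K.

T ≈ 17400 K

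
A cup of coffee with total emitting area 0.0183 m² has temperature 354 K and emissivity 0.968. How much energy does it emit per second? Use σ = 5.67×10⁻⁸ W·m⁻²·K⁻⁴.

P ≈ 15.8 W

Stefan–Boltzmann: P = εσAT⁴ = 0.968 × 5.67×10⁻⁸ × 0.0183 × (354)⁴ = 0.968 × 5.67×10⁻⁸ × 0.0183 × 1.57×10^10.
P = 15.8 W.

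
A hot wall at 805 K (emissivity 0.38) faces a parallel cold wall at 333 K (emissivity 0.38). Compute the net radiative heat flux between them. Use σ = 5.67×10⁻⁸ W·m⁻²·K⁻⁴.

For two large parallel gray plates, q = σ(T₁⁴ − T₂⁴) / (1/ε₁ + 1/ε₂ − 1).
1/ε₁ + 1/ε₂ − 1 = 1/0.38 + 1/0.38 − 1 = 4.263.
T₁⁴ − T₂⁴ = 4.20×10^11 − 1.23×10^10 = 4.08×10^11 K⁴.
q = 5.67×10⁻⁸ × 4.08×10^11 / 4.263 = 5420 W/m².

q ≈ 5420 W/m²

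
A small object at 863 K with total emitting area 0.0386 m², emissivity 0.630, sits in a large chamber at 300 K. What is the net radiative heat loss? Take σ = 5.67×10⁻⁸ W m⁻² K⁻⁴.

Q ≈ 754 W

Q = εσA(T⁴ − T_s⁴). T⁴ − T_s⁴ = (863)⁴ − (300)⁴ = 5.55×10^11 − 8.10×10^9 = 5.47×10^11 K⁴.
Q = 0.630 × 5.67×10⁻⁸ × 0.0386 × 5.47×10^11 = 754 W.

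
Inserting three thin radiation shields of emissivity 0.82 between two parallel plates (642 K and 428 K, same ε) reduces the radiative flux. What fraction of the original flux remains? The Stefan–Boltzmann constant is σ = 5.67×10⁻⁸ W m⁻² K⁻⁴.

ratio ≈ 0.250

With N identical shields there are N+1 = 4 gaps in series, each with the same radiative resistance, so the flux falls to 1/(N+1) of its unshielded value.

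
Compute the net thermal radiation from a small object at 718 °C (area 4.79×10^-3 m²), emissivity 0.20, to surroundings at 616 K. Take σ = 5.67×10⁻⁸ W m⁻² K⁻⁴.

Convert: 718 °C = 991 K.
Q = εσA(T⁴ − T_s⁴). T⁴ − T_s⁴ = (991)⁴ − (616)⁴ = 9.64×10^11 − 1.44×10^11 = 8.20×10^11 K⁴.
Q = 0.20 × 5.67×10⁻⁸ × 4.79×10^-3 × 8.20×10^11 = 44.6 W.

Q ≈ 44.6 W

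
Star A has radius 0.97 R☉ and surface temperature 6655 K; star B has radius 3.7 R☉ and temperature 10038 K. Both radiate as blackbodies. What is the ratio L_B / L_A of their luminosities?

L = 4πR²σT⁴ ∝ R²T⁴, so L_B/L_A = (3.7/0.97)² × (10038/6655)⁴ = 14.5 × 5.18 = 75.3.

L_B/L_A ≈ 75.3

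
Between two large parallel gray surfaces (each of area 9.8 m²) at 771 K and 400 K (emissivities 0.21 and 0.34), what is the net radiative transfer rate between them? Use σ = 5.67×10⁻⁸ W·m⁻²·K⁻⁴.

Q ≈ 27200 W

For two large parallel gray plates, q = σ(T₁⁴ − T₂⁴) / (1/ε₁ + 1/ε₂ − 1).
1/ε₁ + 1/ε₂ − 1 = 1/0.21 + 1/0.34 − 1 = 6.703.
T₁⁴ − T₂⁴ = 3.53×10^11 − 2.56×10^10 = 3.28×10^11 K⁴.
q = 5.67×10⁻⁸ × 3.28×10^11 / 6.703 = 2770 W/m².
Q = q·A = 2770 × 9.8 = 27200 W.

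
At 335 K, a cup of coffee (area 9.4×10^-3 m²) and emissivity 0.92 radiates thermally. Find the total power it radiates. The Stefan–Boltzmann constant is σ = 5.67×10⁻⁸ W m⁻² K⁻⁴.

P ≈ 6.18 W

Stefan–Boltzmann: P = εσAT⁴ = 0.92 × 5.67×10⁻⁸ × 9.40×10^-3 × (335)⁴ = 0.92 × 5.67×10⁻⁸ × 9.40×10^-3 × 1.26×10^10.
P = 6.18 W.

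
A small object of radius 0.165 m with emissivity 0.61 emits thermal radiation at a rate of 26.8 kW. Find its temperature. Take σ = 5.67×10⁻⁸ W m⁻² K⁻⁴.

A = 4πr² = 4π × (0.165)² = 0.342 m².
From P = εσAT⁴, T = (P / εσA)^(1/4) = (26800 / (0.61 × 5.67×10⁻⁸ × 0.342))^(1/4).
T = (2.26×10^12)^(1/4) = 1230 K.

T ≈ 1230 K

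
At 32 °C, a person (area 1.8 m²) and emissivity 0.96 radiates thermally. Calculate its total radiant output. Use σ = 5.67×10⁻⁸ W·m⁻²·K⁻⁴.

32 °C = 305 K.
P = εσAT⁴ = 0.96 × 5.67×10⁻⁸ × 1.80 × (305)⁴ = 0.96 × 5.67×10⁻⁸ × 1.80 × 8.65×10^9.
P = 848 W.

P ≈ 848 W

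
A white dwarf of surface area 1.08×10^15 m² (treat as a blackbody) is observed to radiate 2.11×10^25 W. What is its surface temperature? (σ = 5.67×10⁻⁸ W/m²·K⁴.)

T ≈ 24200 K

From P = σAT⁴, T = (P / σA)^(1/4) = (2.11×10^25 / (5.67×10⁻⁸ × 1.08×10^15))^(1/4).
T = (3.45×10^17)^(1/4) = 24200 K.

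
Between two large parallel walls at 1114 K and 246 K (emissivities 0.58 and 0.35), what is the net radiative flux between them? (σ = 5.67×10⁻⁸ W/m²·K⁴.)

q ≈ 24300 W/m²

For two large parallel gray plates, q = σ(T₁⁴ − T₂⁴) / (1/ε₁ + 1/ε₂ − 1).
1/ε₁ + 1/ε₂ − 1 = 1/0.58 + 1/0.35 − 1 = 3.581.
T₁⁴ − T₂⁴ = 1.54×10^12 − 3.66×10^9 = 1.54×10^12 K⁴.
q = 5.67×10⁻⁸ × 1.54×10^12 / 3.581 = 24300 W/m².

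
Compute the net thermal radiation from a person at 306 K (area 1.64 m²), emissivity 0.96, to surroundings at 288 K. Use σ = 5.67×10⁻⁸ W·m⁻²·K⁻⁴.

Q = εσA(T⁴ − T_s⁴). T⁴ − T_s⁴ = (306)⁴ − (288)⁴ = 8.77×10^9 − 6.88×10^9 = 1.89×10^9 K⁴.
Q = 0.96 × 5.67×10⁻⁸ × 1.64 × 1.89×10^9 = 169 W.

Q ≈ 169 W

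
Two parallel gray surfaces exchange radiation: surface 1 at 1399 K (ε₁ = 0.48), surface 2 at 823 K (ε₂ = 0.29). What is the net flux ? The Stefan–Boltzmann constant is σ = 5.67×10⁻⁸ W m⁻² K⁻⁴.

q ≈ 42200 W/m²

For two large parallel gray plates, q = σ(T₁⁴ − T₂⁴) / (1/ε₁ + 1/ε₂ − 1).
1/ε₁ + 1/ε₂ − 1 = 1/0.48 + 1/0.29 − 1 = 4.532.
T₁⁴ − T₂⁴ = 3.83×10^12 − 4.59×10^11 = 3.37×10^12 K⁴.
q = 5.67×10⁻⁸ × 3.37×10^12 / 4.532 = 42200 W/m².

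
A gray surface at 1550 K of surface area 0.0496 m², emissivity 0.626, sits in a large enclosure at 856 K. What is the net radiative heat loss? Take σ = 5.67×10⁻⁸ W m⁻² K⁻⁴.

Q = εσA(T⁴ − T_s⁴). T⁴ − T_s⁴ = (1550)⁴ − (856)⁴ = 5.77×10^12 − 5.37×10^11 = 5.24×10^12 K⁴.
Q = 0.626 × 5.67×10⁻⁸ × 0.0496 × 5.24×10^12 = 9220 W.

Q ≈ 9220 W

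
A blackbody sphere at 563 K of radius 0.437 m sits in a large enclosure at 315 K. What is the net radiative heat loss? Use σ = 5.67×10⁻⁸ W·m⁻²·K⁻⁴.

A = 4πr² = 4π × (0.437)² = 2.40 m².
Q = σA(T⁴ − T_s⁴). T⁴ − T_s⁴ = (563)⁴ − (315)⁴ = 1.00×10^11 − 9.85×10^9 = 9.06×10^10 K⁴.
Q = 5.67×10⁻⁸ × 2.40 × 9.06×10^10 = 12300 W.

Q ≈ 12300 W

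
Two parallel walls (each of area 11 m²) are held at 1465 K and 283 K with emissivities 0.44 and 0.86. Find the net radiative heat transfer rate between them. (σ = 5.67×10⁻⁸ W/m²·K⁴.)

For two large parallel gray plates, q = σ(T₁⁴ − T₂⁴) / (1/ε₁ + 1/ε₂ − 1).
1/ε₁ + 1/ε₂ − 1 = 1/0.44 + 1/0.86 − 1 = 2.436.
T₁⁴ − T₂⁴ = 4.61×10^12 − 6.41×10^9 = 4.60×10^12 K⁴.
q = 5.67×10⁻⁸ × 4.60×10^12 / 2.436 = 1.07×10^5 W/m².
Q = q·A = 1.07×10^5 × 11 = 1.18×10^6 W.

Q ≈ 1.18×10^6 W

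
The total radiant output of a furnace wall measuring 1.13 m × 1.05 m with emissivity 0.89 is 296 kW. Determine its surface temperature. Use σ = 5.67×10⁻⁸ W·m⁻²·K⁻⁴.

A = 1.13 × 1.05 = 1.19 m².
From P = εσAT⁴, T = (P / εσA)^(1/4) = (2.96×10^5 / (0.89 × 5.67×10⁻⁸ × 1.19))^(1/4).
T = (4.94×10^12)^(1/4) = 1490 K.

T ≈ 1490 K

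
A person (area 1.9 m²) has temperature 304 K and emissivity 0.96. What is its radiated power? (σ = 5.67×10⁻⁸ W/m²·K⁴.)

P ≈ 883 W

Stefan–Boltzmann: P = εσAT⁴ = 0.96 × 5.67×10⁻⁸ × 1.90 × (304)⁴ = 0.96 × 5.67×10⁻⁸ × 1.90 × 8.54×10^9.
P = 883 W.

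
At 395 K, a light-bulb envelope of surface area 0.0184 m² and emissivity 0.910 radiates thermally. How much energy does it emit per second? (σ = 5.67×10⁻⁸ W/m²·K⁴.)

P = εσAT⁴ = 0.910 × 5.67×10⁻⁸ × 0.0184 × (395)⁴ = 0.910 × 5.67×10⁻⁸ × 0.0184 × 2.43×10^10.
P = 23.1 W.

P ≈ 23.1 W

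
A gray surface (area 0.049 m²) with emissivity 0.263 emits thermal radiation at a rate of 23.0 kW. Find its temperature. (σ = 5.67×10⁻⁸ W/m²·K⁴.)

From P = εσAT⁴, T = (P / εσA)^(1/4) = (23000 / (0.263 × 5.67×10⁻⁸ × 0.0490))^(1/4).
T = (3.15×10^13)^(1/4) = 2370 K.

T ≈ 2370 K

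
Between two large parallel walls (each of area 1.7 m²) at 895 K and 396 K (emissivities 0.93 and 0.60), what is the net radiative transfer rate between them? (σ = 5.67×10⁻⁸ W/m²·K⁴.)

Q ≈ 34100 W

For two large parallel gray plates, q = σ(T₁⁴ − T₂⁴) / (1/ε₁ + 1/ε₂ − 1).
1/ε₁ + 1/ε₂ − 1 = 1/0.93 + 1/0.60 − 1 = 1.742.
T₁⁴ − T₂⁴ = 6.42×10^11 − 2.46×10^10 = 6.17×10^11 K⁴.
q = 5.67×10⁻⁸ × 6.17×10^11 / 1.742 = 20100 W/m².
Q = q·A = 20100 × 1.7 = 34100 W.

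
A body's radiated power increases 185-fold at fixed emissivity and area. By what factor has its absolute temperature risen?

P ∝ T⁴ ⇒ T ∝ P^(1/4), so T scales by (185)^(1/4) = 3.69.

factor ≈ 3.69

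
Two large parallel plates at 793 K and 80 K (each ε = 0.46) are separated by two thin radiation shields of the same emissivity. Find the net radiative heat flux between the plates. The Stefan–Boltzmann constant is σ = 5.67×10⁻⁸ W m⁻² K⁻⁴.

Each of the 3 gaps contributes resistance (2/ε − 1) = 2/0.46 − 1 = 3.348; total = 10.04.
q = σ(T₁⁴ − T₂⁴) / 10.04 = 5.67×10⁻⁸ × 3.95×10^11 / 10.04 = 2230 W/m².

q ≈ 2230 W/m²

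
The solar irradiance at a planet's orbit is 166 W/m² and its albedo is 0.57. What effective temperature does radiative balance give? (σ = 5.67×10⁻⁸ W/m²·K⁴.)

T ≈ 133 K

Power absorbed = (1−a)S·πR²; power emitted = 4πR²σT⁴. Equating and cancelling πR²:
T = ((1−a)S / 4σ)^(1/4) = (71.4 / (4 × 5.67×10⁻⁸))^(1/4) = (3.15×10^8)^(1/4).
T = 133 K.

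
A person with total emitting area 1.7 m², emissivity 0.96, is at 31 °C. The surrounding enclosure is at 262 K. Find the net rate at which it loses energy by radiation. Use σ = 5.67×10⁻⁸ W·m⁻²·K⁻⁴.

Q ≈ 354 W

Convert: 31 °C = 304 K.
Q = εσA(T⁴ − T_s⁴). T⁴ − T_s⁴ = (304)⁴ − (262)⁴ = 8.54×10^9 − 4.71×10^9 = 3.83×10^9 K⁴.
Q = 0.96 × 5.67×10⁻⁸ × 1.70 × 3.83×10^9 = 354 W.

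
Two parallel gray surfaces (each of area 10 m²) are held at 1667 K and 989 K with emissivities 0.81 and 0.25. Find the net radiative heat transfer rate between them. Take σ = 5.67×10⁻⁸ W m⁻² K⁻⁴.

For two large parallel gray plates, q = σ(T₁⁴ − T₂⁴) / (1/ε₁ + 1/ε₂ − 1).
1/ε₁ + 1/ε₂ − 1 = 1/0.81 + 1/0.25 − 1 = 4.235.
T₁⁴ − T₂⁴ = 7.72×10^12 − 9.57×10^11 = 6.77×10^12 K⁴.
q = 5.67×10⁻⁸ × 6.77×10^12 / 4.235 = 90600 W/m².
Q = q·A = 90600 × 10 = 9.06×10^5 W.

Q ≈ 9.06×10^5 W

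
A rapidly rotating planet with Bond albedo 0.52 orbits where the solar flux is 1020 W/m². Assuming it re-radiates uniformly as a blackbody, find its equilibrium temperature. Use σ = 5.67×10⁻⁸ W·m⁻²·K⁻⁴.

T ≈ 216 K

Power absorbed = (1−a)S·πR²; power emitted = 4πR²σT⁴. Equating and cancelling πR²:
T = ((1−a)S / 4σ)^(1/4) = (490 / (4 × 5.67×10⁻⁸))^(1/4) = (2.16×10^9)^(1/4).
T = 216 K.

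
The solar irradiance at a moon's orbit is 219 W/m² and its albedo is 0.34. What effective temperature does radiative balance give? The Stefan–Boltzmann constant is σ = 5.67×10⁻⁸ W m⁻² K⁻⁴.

Power absorbed = (1−a)S·πR²; power emitted = 4πR²σT⁴. Equating and cancelling πR²:
T = ((1−a)S / 4σ)^(1/4) = (145 / (4 × 5.67×10⁻⁸))^(1/4) = (6.37×10^8)^(1/4).
T = 159 K.

T ≈ 159 K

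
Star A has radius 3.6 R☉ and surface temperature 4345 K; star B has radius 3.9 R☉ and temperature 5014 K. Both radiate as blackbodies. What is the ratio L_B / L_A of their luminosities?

L_B/L_A ≈ 2.08

L = 4πR²σT⁴ ∝ R²T⁴, so L_B/L_A = (3.9/3.6)² × (5014/4345)⁴ = 1.17 × 1.77 = 2.08.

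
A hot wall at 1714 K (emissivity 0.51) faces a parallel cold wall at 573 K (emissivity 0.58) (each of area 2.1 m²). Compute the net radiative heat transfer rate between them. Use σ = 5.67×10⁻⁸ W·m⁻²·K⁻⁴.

For two large parallel gray plates, q = σ(T₁⁴ − T₂⁴) / (1/ε₁ + 1/ε₂ − 1).
1/ε₁ + 1/ε₂ − 1 = 1/0.51 + 1/0.58 − 1 = 2.685.
T₁⁴ − T₂⁴ = 8.63×10^12 − 1.08×10^11 = 8.52×10^12 K⁴.
q = 5.67×10⁻⁸ × 8.52×10^12 / 2.685 = 1.80×10^5 W/m².
Q = q·A = 1.80×10^5 × 2.1 = 3.78×10^5 W.

Q ≈ 3.78×10^5 W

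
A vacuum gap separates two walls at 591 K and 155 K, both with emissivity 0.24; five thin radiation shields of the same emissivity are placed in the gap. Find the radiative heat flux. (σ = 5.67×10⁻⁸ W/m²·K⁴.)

q ≈ 156 W/m²

Each of the 6 gaps contributes resistance (2/ε − 1) = 2/0.24 − 1 = 7.333; total = 44.00.
q = σ(T₁⁴ − T₂⁴) / 44.00 = 5.67×10⁻⁸ × 1.21×10^11 / 44.00 = 156 W/m².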